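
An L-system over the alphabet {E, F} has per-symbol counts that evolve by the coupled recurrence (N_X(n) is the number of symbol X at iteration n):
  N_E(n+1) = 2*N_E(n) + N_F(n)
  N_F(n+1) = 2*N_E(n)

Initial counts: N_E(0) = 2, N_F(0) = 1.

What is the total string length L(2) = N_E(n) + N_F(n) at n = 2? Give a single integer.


Step 0: N_E=2, N_F=1, L=3
Step 1: N_E=5, N_F=4, L=9
Step 2: N_E=14, N_F=10, L=24

Answer: 24


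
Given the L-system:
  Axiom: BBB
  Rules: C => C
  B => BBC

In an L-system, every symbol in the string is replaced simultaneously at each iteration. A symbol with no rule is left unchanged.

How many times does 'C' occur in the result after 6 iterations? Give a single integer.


Answer: 189

Derivation:
Step 0: BBB  (0 'C')
Step 1: BBCBBCBBC  (3 'C')
Step 2: BBCBBCCBBCBBCCBBCBBCC  (9 'C')
Step 3: BBCBBCCBBCBBCCCBBCBBCCBBCBBCCCBBCBBCCBBCBBCCC  (21 'C')
Step 4: BBCBBCCBBCBBCCCBBCBBCCBBCBBCCCCBBCBBCCBBCBBCCCBBCBBCCBBCBBCCCCBBCBBCCBBCBBCCCBBCBBCCBBCBBCCCC  (45 'C')
Step 5: BBCBBCCBBCBBCCCBBCBBCCBBCBBCCCCBBCBBCCBBCBBCCCBBCBBCCBBCBBCCCCCBBCBBCCBBCBBCCCBBCBBCCBBCBBCCCCBBCBBCCBBCBBCCCBBCBBCCBBCBBCCCCCBBCBBCCBBCBBCCCBBCBBCCBBCBBCCCCBBCBBCCBBCBBCCCBBCBBCCBBCBBCCCCC  (93 'C')
Step 6: BBCBBCCBBCBBCCCBBCBBCCBBCBBCCCCBBCBBCCBBCBBCCCBBCBBCCBBCBBCCCCCBBCBBCCBBCBBCCCBBCBBCCBBCBBCCCCBBCBBCCBBCBBCCCBBCBBCCBBCBBCCCCCCBBCBBCCBBCBBCCCBBCBBCCBBCBBCCCCBBCBBCCBBCBBCCCBBCBBCCBBCBBCCCCCBBCBBCCBBCBBCCCBBCBBCCBBCBBCCCCBBCBBCCBBCBBCCCBBCBBCCBBCBBCCCCCCBBCBBCCBBCBBCCCBBCBBCCBBCBBCCCCBBCBBCCBBCBBCCCBBCBBCCBBCBBCCCCCBBCBBCCBBCBBCCCBBCBBCCBBCBBCCCCBBCBBCCBBCBBCCCBBCBBCCBBCBBCCCCCC  (189 'C')


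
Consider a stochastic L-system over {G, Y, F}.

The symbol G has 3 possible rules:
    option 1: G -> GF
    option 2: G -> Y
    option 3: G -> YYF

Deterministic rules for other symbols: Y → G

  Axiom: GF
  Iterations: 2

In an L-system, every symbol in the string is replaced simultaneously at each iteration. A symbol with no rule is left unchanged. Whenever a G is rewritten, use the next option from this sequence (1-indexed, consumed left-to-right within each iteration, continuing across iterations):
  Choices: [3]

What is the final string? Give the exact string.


Answer: GGFF

Derivation:
Step 0: GF
Step 1: YYFF  (used choices [3])
Step 2: GGFF  (used choices [])


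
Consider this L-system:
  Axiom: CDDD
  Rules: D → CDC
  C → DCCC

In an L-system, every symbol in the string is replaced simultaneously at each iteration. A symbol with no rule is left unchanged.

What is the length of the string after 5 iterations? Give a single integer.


Answer: 2493

Derivation:
Step 0: length = 4
Step 1: length = 13
Step 2: length = 48
Step 3: length = 179
Step 4: length = 668
Step 5: length = 2493


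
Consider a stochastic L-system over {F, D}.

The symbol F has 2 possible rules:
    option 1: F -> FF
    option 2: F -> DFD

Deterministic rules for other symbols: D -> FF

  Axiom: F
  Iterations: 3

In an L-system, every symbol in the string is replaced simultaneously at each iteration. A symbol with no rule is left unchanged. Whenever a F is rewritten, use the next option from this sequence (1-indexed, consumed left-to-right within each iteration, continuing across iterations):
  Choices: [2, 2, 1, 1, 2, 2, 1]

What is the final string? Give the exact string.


Answer: FFFFFFDFDFFDFDFF

Derivation:
Step 0: F
Step 1: DFD  (used choices [2])
Step 2: FFDFDFF  (used choices [2])
Step 3: FFFFFFDFDFFDFDFF  (used choices [1, 1, 2, 2, 1])


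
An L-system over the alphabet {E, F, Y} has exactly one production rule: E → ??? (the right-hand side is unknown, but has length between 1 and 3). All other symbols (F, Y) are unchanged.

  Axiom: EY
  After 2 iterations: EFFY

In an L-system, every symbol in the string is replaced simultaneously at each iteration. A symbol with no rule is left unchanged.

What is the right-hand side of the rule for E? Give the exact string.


Trying E → EF:
  Step 0: EY
  Step 1: EFY
  Step 2: EFFY
Matches the given result.

Answer: EF


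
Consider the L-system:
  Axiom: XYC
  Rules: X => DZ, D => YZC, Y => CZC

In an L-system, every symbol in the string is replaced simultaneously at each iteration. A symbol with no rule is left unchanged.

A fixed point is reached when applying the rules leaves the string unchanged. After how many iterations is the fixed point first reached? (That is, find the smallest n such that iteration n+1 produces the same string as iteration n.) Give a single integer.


Step 0: XYC
Step 1: DZCZCC
Step 2: YZCZCZCC
Step 3: CZCZCZCZCC
Step 4: CZCZCZCZCC  (unchanged — fixed point at step 3)

Answer: 3


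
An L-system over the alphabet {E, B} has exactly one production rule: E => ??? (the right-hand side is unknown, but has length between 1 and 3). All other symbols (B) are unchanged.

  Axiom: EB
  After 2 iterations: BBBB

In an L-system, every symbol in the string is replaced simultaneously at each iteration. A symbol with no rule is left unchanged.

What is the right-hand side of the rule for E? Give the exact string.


Trying E => BBB:
  Step 0: EB
  Step 1: BBBB
  Step 2: BBBB
Matches the given result.

Answer: BBB


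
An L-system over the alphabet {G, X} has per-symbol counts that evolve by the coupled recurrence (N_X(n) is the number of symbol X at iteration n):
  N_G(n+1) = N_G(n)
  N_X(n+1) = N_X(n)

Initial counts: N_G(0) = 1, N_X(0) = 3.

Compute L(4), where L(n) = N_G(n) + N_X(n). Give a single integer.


Answer: 4

Derivation:
Step 0: N_G=1, N_X=3, L=4
Step 1: N_G=1, N_X=3, L=4
Step 2: N_G=1, N_X=3, L=4
Step 3: N_G=1, N_X=3, L=4
Step 4: N_G=1, N_X=3, L=4


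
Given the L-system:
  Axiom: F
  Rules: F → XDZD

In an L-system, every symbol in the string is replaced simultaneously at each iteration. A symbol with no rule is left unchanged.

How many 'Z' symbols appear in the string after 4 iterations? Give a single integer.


Step 0: F  (0 'Z')
Step 1: XDZD  (1 'Z')
Step 2: XDZD  (1 'Z')
Step 3: XDZD  (1 'Z')
Step 4: XDZD  (1 'Z')

Answer: 1


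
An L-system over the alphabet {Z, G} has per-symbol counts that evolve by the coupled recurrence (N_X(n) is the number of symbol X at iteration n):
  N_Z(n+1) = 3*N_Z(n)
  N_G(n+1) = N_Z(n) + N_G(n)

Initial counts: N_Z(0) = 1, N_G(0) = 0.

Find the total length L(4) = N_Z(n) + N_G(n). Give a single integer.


Step 0: N_Z=1, N_G=0, L=1
Step 1: N_Z=3, N_G=1, L=4
Step 2: N_Z=9, N_G=4, L=13
Step 3: N_Z=27, N_G=13, L=40
Step 4: N_Z=81, N_G=40, L=121

Answer: 121


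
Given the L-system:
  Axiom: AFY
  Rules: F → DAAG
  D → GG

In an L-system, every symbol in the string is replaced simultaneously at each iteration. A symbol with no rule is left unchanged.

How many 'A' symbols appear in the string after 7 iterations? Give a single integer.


Step 0: AFY  (1 'A')
Step 1: ADAAGY  (3 'A')
Step 2: AGGAAGY  (3 'A')
Step 3: AGGAAGY  (3 'A')
Step 4: AGGAAGY  (3 'A')
Step 5: AGGAAGY  (3 'A')
Step 6: AGGAAGY  (3 'A')
Step 7: AGGAAGY  (3 'A')

Answer: 3


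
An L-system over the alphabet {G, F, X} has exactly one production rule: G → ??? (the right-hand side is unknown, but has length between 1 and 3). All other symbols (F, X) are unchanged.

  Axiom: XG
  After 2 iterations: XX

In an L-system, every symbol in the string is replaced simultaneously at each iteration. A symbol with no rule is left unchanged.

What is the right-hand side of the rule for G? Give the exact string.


Trying G → X:
  Step 0: XG
  Step 1: XX
  Step 2: XX
Matches the given result.

Answer: X


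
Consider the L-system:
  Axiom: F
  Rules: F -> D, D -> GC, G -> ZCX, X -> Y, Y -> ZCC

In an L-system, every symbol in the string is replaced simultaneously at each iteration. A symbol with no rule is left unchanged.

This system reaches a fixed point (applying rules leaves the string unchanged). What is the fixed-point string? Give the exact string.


Step 0: F
Step 1: D
Step 2: GC
Step 3: ZCXC
Step 4: ZCYC
Step 5: ZCZCCC
Step 6: ZCZCCC  (unchanged — fixed point at step 5)

Answer: ZCZCCC


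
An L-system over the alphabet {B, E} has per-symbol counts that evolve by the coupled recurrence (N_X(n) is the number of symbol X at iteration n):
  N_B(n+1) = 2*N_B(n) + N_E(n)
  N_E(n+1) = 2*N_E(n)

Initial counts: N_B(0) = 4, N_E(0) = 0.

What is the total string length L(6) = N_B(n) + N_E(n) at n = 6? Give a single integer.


Step 0: N_B=4, N_E=0, L=4
Step 1: N_B=8, N_E=0, L=8
Step 2: N_B=16, N_E=0, L=16
Step 3: N_B=32, N_E=0, L=32
Step 4: N_B=64, N_E=0, L=64
Step 5: N_B=128, N_E=0, L=128
Step 6: N_B=256, N_E=0, L=256

Answer: 256


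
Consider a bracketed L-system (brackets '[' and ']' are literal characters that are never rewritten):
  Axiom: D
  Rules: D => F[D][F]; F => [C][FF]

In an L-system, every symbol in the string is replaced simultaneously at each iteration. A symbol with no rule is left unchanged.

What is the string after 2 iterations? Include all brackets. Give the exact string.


Step 0: D
Step 1: F[D][F]
Step 2: [C][FF][F[D][F]][[C][FF]]

Answer: [C][FF][F[D][F]][[C][FF]]


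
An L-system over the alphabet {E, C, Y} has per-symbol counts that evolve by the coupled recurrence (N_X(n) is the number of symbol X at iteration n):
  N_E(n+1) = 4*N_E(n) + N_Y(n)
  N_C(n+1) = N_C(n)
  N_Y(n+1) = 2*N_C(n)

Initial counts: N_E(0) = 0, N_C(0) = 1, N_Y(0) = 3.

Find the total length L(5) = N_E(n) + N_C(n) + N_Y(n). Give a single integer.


Answer: 941

Derivation:
Step 0: N_E=0, N_C=1, N_Y=3, L=4
Step 1: N_E=3, N_C=1, N_Y=2, L=6
Step 2: N_E=14, N_C=1, N_Y=2, L=17
Step 3: N_E=58, N_C=1, N_Y=2, L=61
Step 4: N_E=234, N_C=1, N_Y=2, L=237
Step 5: N_E=938, N_C=1, N_Y=2, L=941


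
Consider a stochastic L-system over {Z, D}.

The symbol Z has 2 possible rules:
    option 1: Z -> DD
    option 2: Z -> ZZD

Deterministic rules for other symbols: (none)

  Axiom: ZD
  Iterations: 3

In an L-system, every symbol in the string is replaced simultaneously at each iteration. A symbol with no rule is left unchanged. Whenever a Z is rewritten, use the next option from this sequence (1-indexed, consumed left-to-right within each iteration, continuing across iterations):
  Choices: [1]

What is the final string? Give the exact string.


Answer: DDD

Derivation:
Step 0: ZD
Step 1: DDD  (used choices [1])
Step 2: DDD  (used choices [])
Step 3: DDD  (used choices [])


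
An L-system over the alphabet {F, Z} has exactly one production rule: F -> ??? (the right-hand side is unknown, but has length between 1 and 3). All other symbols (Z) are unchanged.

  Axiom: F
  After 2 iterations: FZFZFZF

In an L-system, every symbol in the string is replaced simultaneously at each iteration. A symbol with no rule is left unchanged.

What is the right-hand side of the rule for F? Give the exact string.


Answer: FZF

Derivation:
Trying F -> FZF:
  Step 0: F
  Step 1: FZF
  Step 2: FZFZFZF
Matches the given result.


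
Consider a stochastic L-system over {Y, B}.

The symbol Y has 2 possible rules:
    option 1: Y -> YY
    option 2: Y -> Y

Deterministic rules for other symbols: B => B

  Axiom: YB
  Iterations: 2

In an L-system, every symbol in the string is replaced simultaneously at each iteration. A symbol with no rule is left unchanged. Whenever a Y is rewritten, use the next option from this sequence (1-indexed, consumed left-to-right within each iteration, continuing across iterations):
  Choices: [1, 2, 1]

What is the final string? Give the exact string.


Answer: YYYB

Derivation:
Step 0: YB
Step 1: YYB  (used choices [1])
Step 2: YYYB  (used choices [2, 1])


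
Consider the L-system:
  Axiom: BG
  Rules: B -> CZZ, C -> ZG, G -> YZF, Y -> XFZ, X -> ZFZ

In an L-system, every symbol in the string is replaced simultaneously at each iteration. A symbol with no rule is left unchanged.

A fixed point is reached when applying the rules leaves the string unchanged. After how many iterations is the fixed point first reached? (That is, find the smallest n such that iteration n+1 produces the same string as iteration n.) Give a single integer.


Step 0: BG
Step 1: CZZYZF
Step 2: ZGZZXFZZF
Step 3: ZYZFZZZFZFZZF
Step 4: ZXFZZFZZZFZFZZF
Step 5: ZZFZFZZFZZZFZFZZF
Step 6: ZZFZFZZFZZZFZFZZF  (unchanged — fixed point at step 5)

Answer: 5


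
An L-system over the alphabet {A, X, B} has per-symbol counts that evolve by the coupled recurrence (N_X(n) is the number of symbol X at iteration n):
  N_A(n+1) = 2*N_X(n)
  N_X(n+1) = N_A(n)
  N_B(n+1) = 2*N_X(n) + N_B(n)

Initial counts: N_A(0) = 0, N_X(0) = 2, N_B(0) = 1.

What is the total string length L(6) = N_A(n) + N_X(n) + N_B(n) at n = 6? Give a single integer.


Answer: 45

Derivation:
Step 0: N_A=0, N_X=2, N_B=1, L=3
Step 1: N_A=4, N_X=0, N_B=5, L=9
Step 2: N_A=0, N_X=4, N_B=5, L=9
Step 3: N_A=8, N_X=0, N_B=13, L=21
Step 4: N_A=0, N_X=8, N_B=13, L=21
Step 5: N_A=16, N_X=0, N_B=29, L=45
Step 6: N_A=0, N_X=16, N_B=29, L=45


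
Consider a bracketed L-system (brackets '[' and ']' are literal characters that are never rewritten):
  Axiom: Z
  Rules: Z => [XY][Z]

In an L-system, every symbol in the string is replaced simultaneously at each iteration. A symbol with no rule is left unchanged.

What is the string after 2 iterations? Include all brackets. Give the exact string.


Answer: [XY][[XY][Z]]

Derivation:
Step 0: Z
Step 1: [XY][Z]
Step 2: [XY][[XY][Z]]


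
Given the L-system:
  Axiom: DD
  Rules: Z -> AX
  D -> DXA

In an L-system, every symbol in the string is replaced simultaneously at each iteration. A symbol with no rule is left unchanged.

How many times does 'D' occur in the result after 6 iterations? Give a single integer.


Answer: 2

Derivation:
Step 0: DD  (2 'D')
Step 1: DXADXA  (2 'D')
Step 2: DXAXADXAXA  (2 'D')
Step 3: DXAXAXADXAXAXA  (2 'D')
Step 4: DXAXAXAXADXAXAXAXA  (2 'D')
Step 5: DXAXAXAXAXADXAXAXAXAXA  (2 'D')
Step 6: DXAXAXAXAXAXADXAXAXAXAXAXA  (2 'D')


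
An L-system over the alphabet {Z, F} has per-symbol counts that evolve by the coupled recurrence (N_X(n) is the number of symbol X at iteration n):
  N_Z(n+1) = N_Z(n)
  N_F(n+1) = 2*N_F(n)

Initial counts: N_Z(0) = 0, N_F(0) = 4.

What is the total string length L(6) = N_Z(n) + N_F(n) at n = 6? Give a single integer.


Step 0: N_Z=0, N_F=4, L=4
Step 1: N_Z=0, N_F=8, L=8
Step 2: N_Z=0, N_F=16, L=16
Step 3: N_Z=0, N_F=32, L=32
Step 4: N_Z=0, N_F=64, L=64
Step 5: N_Z=0, N_F=128, L=128
Step 6: N_Z=0, N_F=256, L=256

Answer: 256


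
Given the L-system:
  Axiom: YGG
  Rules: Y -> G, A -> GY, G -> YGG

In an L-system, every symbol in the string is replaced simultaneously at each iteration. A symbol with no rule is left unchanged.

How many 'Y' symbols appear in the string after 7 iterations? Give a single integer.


Answer: 408

Derivation:
Final string: GYGGYGGYGGGYGGYGGGYGGYGGYGGGYGGYGGGYGGYGGYGGGYGGYGGGYGGYGGGYGGYGGYGGGYGGYGGGYGGYGGYGGGYGGYGGGYGGYGGGYGGYGGYGGGYGGYGGGYGGYGGYGGGYGGYGGGYGGYGGYGGGYGGYGGGYGGYGGGYGGYGGYGGGYGGYGGGYGGYGGYGGGYGGYGGGYGGYGGGYGGYGGYGGGYGGYGGGYGGYGGYGGGYGGYGGGYGGYGGYGGGYGGYGGGYGGYGGGYGGYGGYGGGYGGYGGGYGGYGGYGGGYGGYGGGYGGYGGGYGGYGGYGGGYGGYGGGYGGYGGYGGGYGGYGGGYGGYGGGYGGYGGYGGGYGGYGGGYGGYGGYGGGYGGYGGGYGGYGGYGGGYGGYGGGYGGYGGGYGGYGGYGGGYGGYGGGYGGYGGYGGGYGGYGGGYGGYGGGYGGYGGYGGGYGGYGGGYGGYGGYGGGYGGYGGGYGGYGGYGGGYGGYGGGYGGYGGGYGGYGGYGGGYGGYGGGYGGYGGYGGGYGGYGGGYGGYGGGYGGYGGYGGGYGGYGGGYGGYGGYGGGYGGYGGGYGGYGGGYGGYGGYGGGYGGYGGGYGGYGGYGGGYGGYGGGYGGYGGYGGGYGGYGGGYGGYGGGYGGYGGYGGGYGGYGGGYGGYGGYGGGYGGYGGGYGGYGGGYGGYGGYGGGYGGYGGGYGGYGGYGGGYGGYGGGYGGYGGYGGGYGGYGGGYGGYGGGYGGYGGYGGGYGGYGGGYGGYGGYGGGYGGYGGGYGGYGGGYGGYGGYGGGYGGYGGGYGGYGGYGGGYGGYGGGYGGYGGYGGGYGGYGGGYGGYGGGYGGYGGYGGGYGGYGGGYGGYGGYGGGYGGYGGGYGGYGGGYGGYGGYGGGYGGYGGGYGGYGGYGGGYGGYGGGYGGYGGGYGGYGGYGGGYGGYGGGYGGYGGYGGGYGGYGGGYGGYGGYGGGYGGYGGGYGGYGGGYGGYGGYGGGYGGYGGGYGGYGGYGGGYGGYGGGYGGYGGGYGGYGGYGGGYGGYGGGYGGYGGYGGGYGGYGGGYGGYGGYGGGYGGYGGGYGGYGGGYGGYGGYGGGYGGYGGGYGGYGGYGGGYGGYGGGYGGYGGGYGGYGGYGGGYGGYGGGYGGYGGYGGGYGGYGGGYGGYGGGYGGYGGYGGGYGGYGGGYGGYGGYGGGYGGYGGGYGGYGGYGGGYGGYGGGYGGYGGGYGGYGGYGGGYGGYGGGYGGYGGYGGGYGGYGGGYGGYGGGYGGYGGYGGGYGGYGGGYGGYGGYGGGYGGYGGGYGGYGGYGGGYGGYGGGYGGYGGGYGGYGGYGGGYGGYGGGYGGYGGYGGGYGGYGGGYGGYGGGYGGYGGYGGGYGGYGGGYGGYGGYGGGYGGYGGGYGGYGG
Count of 'Y': 408


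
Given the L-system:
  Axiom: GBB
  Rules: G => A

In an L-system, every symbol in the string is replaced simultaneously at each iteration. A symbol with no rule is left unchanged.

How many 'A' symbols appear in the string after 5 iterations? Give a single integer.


Answer: 1

Derivation:
Step 0: GBB  (0 'A')
Step 1: ABB  (1 'A')
Step 2: ABB  (1 'A')
Step 3: ABB  (1 'A')
Step 4: ABB  (1 'A')
Step 5: ABB  (1 'A')


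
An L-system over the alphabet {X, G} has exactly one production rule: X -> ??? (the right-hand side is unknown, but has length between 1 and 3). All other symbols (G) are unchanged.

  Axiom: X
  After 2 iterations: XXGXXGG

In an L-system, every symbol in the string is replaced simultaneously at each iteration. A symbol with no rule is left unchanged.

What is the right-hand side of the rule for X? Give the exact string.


Answer: XXG

Derivation:
Trying X -> XXG:
  Step 0: X
  Step 1: XXG
  Step 2: XXGXXGG
Matches the given result.


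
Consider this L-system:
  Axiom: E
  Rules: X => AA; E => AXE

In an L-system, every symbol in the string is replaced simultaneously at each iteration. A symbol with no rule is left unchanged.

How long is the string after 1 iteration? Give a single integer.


Answer: 3

Derivation:
Step 0: length = 1
Step 1: length = 3


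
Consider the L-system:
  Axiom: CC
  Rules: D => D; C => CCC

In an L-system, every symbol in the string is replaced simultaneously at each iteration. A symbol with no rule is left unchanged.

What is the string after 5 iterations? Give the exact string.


Step 0: CC
Step 1: CCCCCC
Step 2: CCCCCCCCCCCCCCCCCC
Step 3: CCCCCCCCCCCCCCCCCCCCCCCCCCCCCCCCCCCCCCCCCCCCCCCCCCCCCC
Step 4: CCCCCCCCCCCCCCCCCCCCCCCCCCCCCCCCCCCCCCCCCCCCCCCCCCCCCCCCCCCCCCCCCCCCCCCCCCCCCCCCCCCCCCCCCCCCCCCCCCCCCCCCCCCCCCCCCCCCCCCCCCCCCCCCCCCCCCCCCCCCCCCCCCCCCCCCCCCCCCCCCC
Step 5: CCCCCCCCCCCCCCCCCCCCCCCCCCCCCCCCCCCCCCCCCCCCCCCCCCCCCCCCCCCCCCCCCCCCCCCCCCCCCCCCCCCCCCCCCCCCCCCCCCCCCCCCCCCCCCCCCCCCCCCCCCCCCCCCCCCCCCCCCCCCCCCCCCCCCCCCCCCCCCCCCCCCCCCCCCCCCCCCCCCCCCCCCCCCCCCCCCCCCCCCCCCCCCCCCCCCCCCCCCCCCCCCCCCCCCCCCCCCCCCCCCCCCCCCCCCCCCCCCCCCCCCCCCCCCCCCCCCCCCCCCCCCCCCCCCCCCCCCCCCCCCCCCCCCCCCCCCCCCCCCCCCCCCCCCCCCCCCCCCCCCCCCCCCCCCCCCCCCCCCCCCCCCCCCCCCCCCCCCCCCCCCCCCCCCCCCCCCCCCCCCCCCCCCCCCCCCCCCCCCCCCCCCCCCCCCCCCCCCCCCCCCCCCCCCCCCCCCCCCCCCCCCCCCCCCCCCCCCCCCCCCCCCC

Answer: CCCCCCCCCCCCCCCCCCCCCCCCCCCCCCCCCCCCCCCCCCCCCCCCCCCCCCCCCCCCCCCCCCCCCCCCCCCCCCCCCCCCCCCCCCCCCCCCCCCCCCCCCCCCCCCCCCCCCCCCCCCCCCCCCCCCCCCCCCCCCCCCCCCCCCCCCCCCCCCCCCCCCCCCCCCCCCCCCCCCCCCCCCCCCCCCCCCCCCCCCCCCCCCCCCCCCCCCCCCCCCCCCCCCCCCCCCCCCCCCCCCCCCCCCCCCCCCCCCCCCCCCCCCCCCCCCCCCCCCCCCCCCCCCCCCCCCCCCCCCCCCCCCCCCCCCCCCCCCCCCCCCCCCCCCCCCCCCCCCCCCCCCCCCCCCCCCCCCCCCCCCCCCCCCCCCCCCCCCCCCCCCCCCCCCCCCCCCCCCCCCCCCCCCCCCCCCCCCCCCCCCCCCCCCCCCCCCCCCCCCCCCCCCCCCCCCCCCCCCCCCCCCCCCCCCCCCCCCCCCCCCCCC


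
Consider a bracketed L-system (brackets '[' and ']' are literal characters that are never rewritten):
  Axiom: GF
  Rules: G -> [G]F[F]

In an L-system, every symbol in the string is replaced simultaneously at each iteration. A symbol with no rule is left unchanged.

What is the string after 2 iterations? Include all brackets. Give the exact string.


Step 0: GF
Step 1: [G]F[F]F
Step 2: [[G]F[F]]F[F]F

Answer: [[G]F[F]]F[F]F


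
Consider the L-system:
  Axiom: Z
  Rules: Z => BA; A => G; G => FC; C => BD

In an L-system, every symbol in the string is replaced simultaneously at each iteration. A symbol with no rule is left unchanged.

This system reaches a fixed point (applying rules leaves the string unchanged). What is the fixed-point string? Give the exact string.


Step 0: Z
Step 1: BA
Step 2: BG
Step 3: BFC
Step 4: BFBD
Step 5: BFBD  (unchanged — fixed point at step 4)

Answer: BFBD


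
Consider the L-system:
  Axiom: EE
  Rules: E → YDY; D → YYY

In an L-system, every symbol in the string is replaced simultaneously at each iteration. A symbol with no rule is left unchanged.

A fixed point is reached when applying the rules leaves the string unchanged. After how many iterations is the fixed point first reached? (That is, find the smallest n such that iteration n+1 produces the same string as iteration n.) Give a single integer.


Step 0: EE
Step 1: YDYYDY
Step 2: YYYYYYYYYY
Step 3: YYYYYYYYYY  (unchanged — fixed point at step 2)

Answer: 2


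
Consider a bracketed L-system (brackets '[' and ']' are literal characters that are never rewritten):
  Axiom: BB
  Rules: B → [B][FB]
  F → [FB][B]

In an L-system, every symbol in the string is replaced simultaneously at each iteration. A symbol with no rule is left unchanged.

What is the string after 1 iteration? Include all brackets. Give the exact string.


Step 0: BB
Step 1: [B][FB][B][FB]

Answer: [B][FB][B][FB]


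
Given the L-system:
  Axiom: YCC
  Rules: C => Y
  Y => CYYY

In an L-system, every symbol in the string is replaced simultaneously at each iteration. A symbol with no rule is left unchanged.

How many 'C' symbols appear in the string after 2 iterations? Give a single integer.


Step 0: YCC  (2 'C')
Step 1: CYYYYY  (1 'C')
Step 2: YCYYYCYYYCYYYCYYYCYYY  (5 'C')

Answer: 5


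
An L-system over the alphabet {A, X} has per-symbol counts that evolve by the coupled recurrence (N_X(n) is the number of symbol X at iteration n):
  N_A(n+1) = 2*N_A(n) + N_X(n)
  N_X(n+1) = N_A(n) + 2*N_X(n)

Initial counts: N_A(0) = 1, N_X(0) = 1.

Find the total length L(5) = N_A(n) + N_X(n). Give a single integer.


Step 0: N_A=1, N_X=1, L=2
Step 1: N_A=3, N_X=3, L=6
Step 2: N_A=9, N_X=9, L=18
Step 3: N_A=27, N_X=27, L=54
Step 4: N_A=81, N_X=81, L=162
Step 5: N_A=243, N_X=243, L=486

Answer: 486


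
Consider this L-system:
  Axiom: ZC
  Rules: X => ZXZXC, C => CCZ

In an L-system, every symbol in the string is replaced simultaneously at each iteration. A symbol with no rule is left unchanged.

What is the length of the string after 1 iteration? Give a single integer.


Step 0: length = 2
Step 1: length = 4

Answer: 4


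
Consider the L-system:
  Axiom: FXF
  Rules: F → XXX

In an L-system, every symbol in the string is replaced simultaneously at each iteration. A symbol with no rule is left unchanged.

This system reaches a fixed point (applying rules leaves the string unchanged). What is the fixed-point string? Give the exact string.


Answer: XXXXXXX

Derivation:
Step 0: FXF
Step 1: XXXXXXX
Step 2: XXXXXXX  (unchanged — fixed point at step 1)


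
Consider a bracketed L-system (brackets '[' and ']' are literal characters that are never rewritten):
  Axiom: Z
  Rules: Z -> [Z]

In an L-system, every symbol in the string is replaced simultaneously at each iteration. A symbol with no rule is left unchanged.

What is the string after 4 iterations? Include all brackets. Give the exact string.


Step 0: Z
Step 1: [Z]
Step 2: [[Z]]
Step 3: [[[Z]]]
Step 4: [[[[Z]]]]

Answer: [[[[Z]]]]


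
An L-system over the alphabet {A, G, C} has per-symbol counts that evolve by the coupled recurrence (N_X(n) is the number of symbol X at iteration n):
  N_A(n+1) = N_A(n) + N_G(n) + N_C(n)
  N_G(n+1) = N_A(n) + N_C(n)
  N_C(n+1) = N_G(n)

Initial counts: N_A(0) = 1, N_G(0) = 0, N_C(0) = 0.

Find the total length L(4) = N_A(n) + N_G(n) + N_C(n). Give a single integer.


Answer: 16

Derivation:
Step 0: N_A=1, N_G=0, N_C=0, L=1
Step 1: N_A=1, N_G=1, N_C=0, L=2
Step 2: N_A=2, N_G=1, N_C=1, L=4
Step 3: N_A=4, N_G=3, N_C=1, L=8
Step 4: N_A=8, N_G=5, N_C=3, L=16


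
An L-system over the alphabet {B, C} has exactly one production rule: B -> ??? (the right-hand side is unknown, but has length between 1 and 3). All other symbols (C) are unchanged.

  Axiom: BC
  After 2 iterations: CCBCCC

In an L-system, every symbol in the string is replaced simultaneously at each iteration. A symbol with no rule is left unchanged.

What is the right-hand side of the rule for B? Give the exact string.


Trying B -> CBC:
  Step 0: BC
  Step 1: CBCC
  Step 2: CCBCCC
Matches the given result.

Answer: CBC


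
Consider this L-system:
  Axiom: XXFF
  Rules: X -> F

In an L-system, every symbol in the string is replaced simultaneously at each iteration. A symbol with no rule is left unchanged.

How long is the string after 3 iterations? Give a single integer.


Answer: 4

Derivation:
Step 0: length = 4
Step 1: length = 4
Step 2: length = 4
Step 3: length = 4


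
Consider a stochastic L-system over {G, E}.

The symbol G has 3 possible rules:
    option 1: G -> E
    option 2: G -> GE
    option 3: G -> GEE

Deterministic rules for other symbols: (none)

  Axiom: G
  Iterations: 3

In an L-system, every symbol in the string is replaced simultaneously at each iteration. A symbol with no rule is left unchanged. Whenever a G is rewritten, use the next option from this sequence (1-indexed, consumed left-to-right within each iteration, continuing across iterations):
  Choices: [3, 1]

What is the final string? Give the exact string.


Answer: EEE

Derivation:
Step 0: G
Step 1: GEE  (used choices [3])
Step 2: EEE  (used choices [1])
Step 3: EEE  (used choices [])


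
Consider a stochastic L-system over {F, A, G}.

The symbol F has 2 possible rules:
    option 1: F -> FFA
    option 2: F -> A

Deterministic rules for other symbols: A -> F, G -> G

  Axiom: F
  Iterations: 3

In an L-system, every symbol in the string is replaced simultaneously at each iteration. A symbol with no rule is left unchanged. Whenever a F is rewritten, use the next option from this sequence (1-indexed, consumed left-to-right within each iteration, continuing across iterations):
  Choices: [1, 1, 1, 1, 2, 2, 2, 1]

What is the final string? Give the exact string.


Answer: FFAAFAAFFFA

Derivation:
Step 0: F
Step 1: FFA  (used choices [1])
Step 2: FFAFFAF  (used choices [1, 1])
Step 3: FFAAFAAFFFA  (used choices [1, 2, 2, 2, 1])


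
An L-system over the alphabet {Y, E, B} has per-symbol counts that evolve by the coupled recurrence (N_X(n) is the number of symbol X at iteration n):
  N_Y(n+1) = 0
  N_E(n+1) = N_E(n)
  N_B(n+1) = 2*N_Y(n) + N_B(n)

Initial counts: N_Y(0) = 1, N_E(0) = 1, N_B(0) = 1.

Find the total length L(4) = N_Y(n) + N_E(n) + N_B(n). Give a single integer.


Step 0: N_Y=1, N_E=1, N_B=1, L=3
Step 1: N_Y=0, N_E=1, N_B=3, L=4
Step 2: N_Y=0, N_E=1, N_B=3, L=4
Step 3: N_Y=0, N_E=1, N_B=3, L=4
Step 4: N_Y=0, N_E=1, N_B=3, L=4

Answer: 4


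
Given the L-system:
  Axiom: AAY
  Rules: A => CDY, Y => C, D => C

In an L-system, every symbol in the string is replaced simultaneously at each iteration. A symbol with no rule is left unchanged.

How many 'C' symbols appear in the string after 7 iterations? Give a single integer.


Step 0: AAY  (0 'C')
Step 1: CDYCDYC  (3 'C')
Step 2: CCCCCCC  (7 'C')
Step 3: CCCCCCC  (7 'C')
Step 4: CCCCCCC  (7 'C')
Step 5: CCCCCCC  (7 'C')
Step 6: CCCCCCC  (7 'C')
Step 7: CCCCCCC  (7 'C')

Answer: 7


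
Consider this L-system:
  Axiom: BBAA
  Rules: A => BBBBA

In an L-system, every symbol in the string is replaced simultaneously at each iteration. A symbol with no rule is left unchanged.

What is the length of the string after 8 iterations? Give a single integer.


Step 0: length = 4
Step 1: length = 12
Step 2: length = 20
Step 3: length = 28
Step 4: length = 36
Step 5: length = 44
Step 6: length = 52
Step 7: length = 60
Step 8: length = 68

Answer: 68


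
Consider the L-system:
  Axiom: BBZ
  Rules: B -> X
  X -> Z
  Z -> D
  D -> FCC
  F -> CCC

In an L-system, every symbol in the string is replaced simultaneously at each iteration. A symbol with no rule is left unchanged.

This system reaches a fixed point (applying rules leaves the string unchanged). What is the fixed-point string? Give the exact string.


Answer: CCCCCCCCCCCCCCC

Derivation:
Step 0: BBZ
Step 1: XXD
Step 2: ZZFCC
Step 3: DDCCCCC
Step 4: FCCFCCCCCCC
Step 5: CCCCCCCCCCCCCCC
Step 6: CCCCCCCCCCCCCCC  (unchanged — fixed point at step 5)


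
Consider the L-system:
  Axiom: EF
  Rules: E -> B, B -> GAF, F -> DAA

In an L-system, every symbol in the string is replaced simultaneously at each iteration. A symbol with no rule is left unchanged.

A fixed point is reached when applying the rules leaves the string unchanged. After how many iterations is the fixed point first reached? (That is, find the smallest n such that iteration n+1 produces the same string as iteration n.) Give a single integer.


Step 0: EF
Step 1: BDAA
Step 2: GAFDAA
Step 3: GADAADAA
Step 4: GADAADAA  (unchanged — fixed point at step 3)

Answer: 3


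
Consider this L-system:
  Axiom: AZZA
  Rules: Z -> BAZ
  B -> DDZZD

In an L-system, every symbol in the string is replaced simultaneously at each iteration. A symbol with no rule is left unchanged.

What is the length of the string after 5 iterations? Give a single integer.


Step 0: length = 4
Step 1: length = 8
Step 2: length = 20
Step 3: length = 40
Step 4: length = 84
Step 5: length = 168

Answer: 168


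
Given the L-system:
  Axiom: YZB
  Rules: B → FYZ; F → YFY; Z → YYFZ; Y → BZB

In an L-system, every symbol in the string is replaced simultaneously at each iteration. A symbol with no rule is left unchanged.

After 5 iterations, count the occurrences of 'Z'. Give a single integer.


Answer: 276

Derivation:
Step 0: length=3, 'Z' count=1
Step 1: length=10, 'Z' count=3
Step 2: length=33, 'Z' count=8
Step 3: length=107, 'Z' count=26
Step 4: length=347, 'Z' count=86
Step 5: length=1127, 'Z' count=276
Final string: FYZYYFZFYZBZBYFYBZBFYZYYFZFYZYFYBZBYYFZBZBBZBYFYYYFZYFYBZBYYFZFYZYYFZFYZFYZYYFZFYZBZBYFYBZBBZBBZBYFYYYFZYFYBZBYYFZBZBBZBYFYYYFZYFYBZBYYFZYFYBZBYYFZBZBBZBYFYYYFZYFYBZBYYFZFYZYYFZFYZBZBYFYBZBFYZYYFZFYZFYZYYFZFYZFYZYYFZFYZBZBYFYBZBBZBBZBYFYYYFZFYZYYFZFYZBZBYFYBZBFYZYYFZFYZYFYBZBYYFZBZBBZBYFYYYFZYFYBZBYYFZFYZYYFZFYZFYZYYFZFYZBZBYFYBZBBZBBZBYFYYYFZBZBYFYBZBFYZYYFZFYZBZBBZBYFYYYFZFYZYYFZFYZFYZYYFZFYZBZBYFYBZBBZBBZBYFYYYFZBZBYFYBZBFYZYYFZFYZBZBBZBYFYYYFZBZBYFYBZBFYZYYFZFYZBZBBZBYFYYYFZFYZYYFZFYZFYZYYFZFYZBZBYFYBZBBZBBZBYFYYYFZBZBYFYBZBFYZYYFZFYZBZBBZBYFYYYFZYFYBZBYYFZBZBBZBYFYYYFZYFYBZBYYFZFYZYYFZFYZBZBYFYBZBFYZYYFZFYZYFYBZBYYFZBZBBZBYFYYYFZYFYBZBYYFZYFYBZBYYFZBZBBZBYFYYYFZYFYBZBYYFZYFYBZBYYFZBZBBZBYFYYYFZYFYBZBYYFZFYZYYFZFYZBZBYFYBZBFYZYYFZFYZFYZYYFZFYZFYZYYFZFYZBZBYFYBZBBZBBZBYFYYYFZYFYBZBYYFZBZBBZBYFYYYFZYFYBZBYYFZFYZYYFZFYZBZBYFYBZBFYZYYFZFYZYFYBZBYYFZBZBBZBYFYYYFZYFYBZBYYFZBZBYFYBZBFYZYYFZFYZBZBBZBYFYYYFZFYZYYFZFYZFYZYYFZFYZBZBYFYBZBBZBBZBYFYYYFZBZBYFYBZBFYZYYFZFYZBZBBZBYFYYYFZYFYBZBYYFZBZBBZBYFYYYFZYFYBZBYYFZYFYBZBYYFZBZBBZBYFYYYFZYFYBZBYYFZFYZYYFZFYZBZBYFYBZBFYZYYFZFYZFYZYYFZFYZFYZYYFZFYZBZBYFYBZBBZBBZBYFYYYFZ


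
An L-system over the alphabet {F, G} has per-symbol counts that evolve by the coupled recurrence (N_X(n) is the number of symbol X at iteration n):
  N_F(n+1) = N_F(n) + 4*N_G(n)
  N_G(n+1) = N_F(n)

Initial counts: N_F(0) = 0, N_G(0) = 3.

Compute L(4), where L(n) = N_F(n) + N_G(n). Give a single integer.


Answer: 168

Derivation:
Step 0: N_F=0, N_G=3, L=3
Step 1: N_F=12, N_G=0, L=12
Step 2: N_F=12, N_G=12, L=24
Step 3: N_F=60, N_G=12, L=72
Step 4: N_F=108, N_G=60, L=168


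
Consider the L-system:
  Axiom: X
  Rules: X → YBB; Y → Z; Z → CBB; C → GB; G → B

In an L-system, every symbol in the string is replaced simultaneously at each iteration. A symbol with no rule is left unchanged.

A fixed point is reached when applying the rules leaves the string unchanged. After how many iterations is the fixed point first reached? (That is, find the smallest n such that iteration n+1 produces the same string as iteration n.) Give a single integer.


Step 0: X
Step 1: YBB
Step 2: ZBB
Step 3: CBBBB
Step 4: GBBBBB
Step 5: BBBBBB
Step 6: BBBBBB  (unchanged — fixed point at step 5)

Answer: 5


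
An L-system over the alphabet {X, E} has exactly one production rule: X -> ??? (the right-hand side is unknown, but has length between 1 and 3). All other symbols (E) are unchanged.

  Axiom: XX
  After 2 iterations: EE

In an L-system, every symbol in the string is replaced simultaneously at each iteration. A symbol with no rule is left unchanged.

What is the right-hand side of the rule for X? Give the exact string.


Trying X -> E:
  Step 0: XX
  Step 1: EE
  Step 2: EE
Matches the given result.

Answer: E


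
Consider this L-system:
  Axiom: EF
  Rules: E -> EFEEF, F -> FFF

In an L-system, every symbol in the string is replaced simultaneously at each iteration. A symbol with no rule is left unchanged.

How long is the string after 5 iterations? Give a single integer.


Answer: 1296

Derivation:
Step 0: length = 2
Step 1: length = 8
Step 2: length = 30
Step 3: length = 108
Step 4: length = 378
Step 5: length = 1296


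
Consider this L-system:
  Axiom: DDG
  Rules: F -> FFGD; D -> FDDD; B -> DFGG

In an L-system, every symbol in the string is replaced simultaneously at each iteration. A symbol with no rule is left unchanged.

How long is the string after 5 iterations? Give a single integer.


Step 0: length = 3
Step 1: length = 9
Step 2: length = 33
Step 3: length = 123
Step 4: length = 453
Step 5: length = 1653

Answer: 1653


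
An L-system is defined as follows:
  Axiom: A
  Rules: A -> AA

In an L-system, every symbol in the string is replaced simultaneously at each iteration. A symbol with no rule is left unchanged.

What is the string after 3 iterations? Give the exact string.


Step 0: A
Step 1: AA
Step 2: AAAA
Step 3: AAAAAAAA

Answer: AAAAAAAA


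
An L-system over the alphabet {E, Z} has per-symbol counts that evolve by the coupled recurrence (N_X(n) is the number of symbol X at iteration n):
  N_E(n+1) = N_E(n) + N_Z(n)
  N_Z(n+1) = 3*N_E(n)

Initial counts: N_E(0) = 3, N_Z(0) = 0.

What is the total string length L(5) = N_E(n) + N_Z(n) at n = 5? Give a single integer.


Step 0: N_E=3, N_Z=0, L=3
Step 1: N_E=3, N_Z=9, L=12
Step 2: N_E=12, N_Z=9, L=21
Step 3: N_E=21, N_Z=36, L=57
Step 4: N_E=57, N_Z=63, L=120
Step 5: N_E=120, N_Z=171, L=291

Answer: 291


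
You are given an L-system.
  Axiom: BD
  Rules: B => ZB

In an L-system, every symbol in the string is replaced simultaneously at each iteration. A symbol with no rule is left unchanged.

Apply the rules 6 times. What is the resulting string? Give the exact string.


Step 0: BD
Step 1: ZBD
Step 2: ZZBD
Step 3: ZZZBD
Step 4: ZZZZBD
Step 5: ZZZZZBD
Step 6: ZZZZZZBD

Answer: ZZZZZZBD


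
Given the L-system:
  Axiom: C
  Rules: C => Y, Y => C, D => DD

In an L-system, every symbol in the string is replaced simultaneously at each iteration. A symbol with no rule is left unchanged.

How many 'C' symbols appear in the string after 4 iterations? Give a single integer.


Step 0: C  (1 'C')
Step 1: Y  (0 'C')
Step 2: C  (1 'C')
Step 3: Y  (0 'C')
Step 4: C  (1 'C')

Answer: 1


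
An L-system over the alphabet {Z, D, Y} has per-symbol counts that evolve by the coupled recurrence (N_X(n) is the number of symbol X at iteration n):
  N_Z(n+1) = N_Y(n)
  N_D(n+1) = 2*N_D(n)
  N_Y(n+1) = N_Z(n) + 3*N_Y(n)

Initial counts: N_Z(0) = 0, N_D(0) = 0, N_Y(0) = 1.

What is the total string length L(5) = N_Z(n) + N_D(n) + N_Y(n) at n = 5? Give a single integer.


Step 0: N_Z=0, N_D=0, N_Y=1, L=1
Step 1: N_Z=1, N_D=0, N_Y=3, L=4
Step 2: N_Z=3, N_D=0, N_Y=10, L=13
Step 3: N_Z=10, N_D=0, N_Y=33, L=43
Step 4: N_Z=33, N_D=0, N_Y=109, L=142
Step 5: N_Z=109, N_D=0, N_Y=360, L=469

Answer: 469


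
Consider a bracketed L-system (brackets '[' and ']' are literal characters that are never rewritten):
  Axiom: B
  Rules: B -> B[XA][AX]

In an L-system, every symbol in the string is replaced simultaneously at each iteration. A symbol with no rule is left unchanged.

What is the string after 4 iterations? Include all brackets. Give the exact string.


Step 0: B
Step 1: B[XA][AX]
Step 2: B[XA][AX][XA][AX]
Step 3: B[XA][AX][XA][AX][XA][AX]
Step 4: B[XA][AX][XA][AX][XA][AX][XA][AX]

Answer: B[XA][AX][XA][AX][XA][AX][XA][AX]


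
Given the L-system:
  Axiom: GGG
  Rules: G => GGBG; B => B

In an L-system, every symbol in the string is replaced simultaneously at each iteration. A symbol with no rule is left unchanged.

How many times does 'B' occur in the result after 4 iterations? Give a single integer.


Step 0: GGG  (0 'B')
Step 1: GGBGGGBGGGBG  (3 'B')
Step 2: GGBGGGBGBGGBGGGBGGGBGBGGBGGGBGGGBGBGGBG  (12 'B')
Step 3: GGBGGGBGBGGBGGGBGGGBGBGGBGBGGBGGGBGBGGBGGGBGGGBGBGGBGGGBGGGBGBGGBGBGGBGGGBGBGGBGGGBGGGBGBGGBGGGBGGGBGBGGBGBGGBGGGBGBGGBG  (39 'B')
Step 4: GGBGGGBGBGGBGGGBGGGBGBGGBGBGGBGGGBGBGGBGGGBGGGBGBGGBGGGBGGGBGBGGBGBGGBGGGBGBGGBGBGGBGGGBGBGGBGGGBGGGBGBGGBGBGGBGGGBGBGGBGGGBGGGBGBGGBGGGBGGGBGBGGBGBGGBGGGBGBGGBGGGBGGGBGBGGBGGGBGGGBGBGGBGBGGBGGGBGBGGBGBGGBGGGBGBGGBGGGBGGGBGBGGBGBGGBGGGBGBGGBGGGBGGGBGBGGBGGGBGGGBGBGGBGBGGBGGGBGBGGBGGGBGGGBGBGGBGGGBGGGBGBGGBGBGGBGGGBGBGGBGBGGBGGGBGBGGBGGGBGGGBGBGGBGBGGBGGGBGBGGBG  (120 'B')

Answer: 120


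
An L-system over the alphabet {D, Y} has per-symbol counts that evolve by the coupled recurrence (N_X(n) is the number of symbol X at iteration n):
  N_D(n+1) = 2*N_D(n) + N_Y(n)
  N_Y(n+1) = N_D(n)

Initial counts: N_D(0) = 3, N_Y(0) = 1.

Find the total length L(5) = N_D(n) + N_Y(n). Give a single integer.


Answer: 338

Derivation:
Step 0: N_D=3, N_Y=1, L=4
Step 1: N_D=7, N_Y=3, L=10
Step 2: N_D=17, N_Y=7, L=24
Step 3: N_D=41, N_Y=17, L=58
Step 4: N_D=99, N_Y=41, L=140
Step 5: N_D=239, N_Y=99, L=338


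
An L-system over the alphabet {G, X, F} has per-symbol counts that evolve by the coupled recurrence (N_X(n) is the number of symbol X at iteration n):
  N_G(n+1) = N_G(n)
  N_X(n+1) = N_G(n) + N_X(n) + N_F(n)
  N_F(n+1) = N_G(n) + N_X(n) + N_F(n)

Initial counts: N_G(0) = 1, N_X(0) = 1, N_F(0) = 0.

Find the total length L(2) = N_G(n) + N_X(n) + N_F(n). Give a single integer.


Step 0: N_G=1, N_X=1, N_F=0, L=2
Step 1: N_G=1, N_X=2, N_F=2, L=5
Step 2: N_G=1, N_X=5, N_F=5, L=11

Answer: 11


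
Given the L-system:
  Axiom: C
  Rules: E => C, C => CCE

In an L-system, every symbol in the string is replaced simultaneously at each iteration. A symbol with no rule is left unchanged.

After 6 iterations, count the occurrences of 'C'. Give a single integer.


Step 0: C  (1 'C')
Step 1: CCE  (2 'C')
Step 2: CCECCEC  (5 'C')
Step 3: CCECCECCCECCECCCE  (12 'C')
Step 4: CCECCECCCECCECCCECCECCECCCECCECCCECCECCEC  (29 'C')
Step 5: CCECCECCCECCECCCECCECCECCCECCECCCECCECCECCCECCECCCECCECCCECCECCECCCECCECCCECCECCECCCECCECCCECCECCCE  (70 'C')
Step 6: CCECCECCCECCECCCECCECCECCCECCECCCECCECCECCCECCECCCECCECCCECCECCECCCECCECCCECCECCECCCECCECCCECCECCCECCECCECCCECCECCCECCECCECCCECCECCCECCECCECCCECCECCCECCECCCECCECCECCCECCECCCECCECCECCCECCECCCECCECCCECCECCECCCECCECCCECCECCECCCECCECCCECCECCEC  (169 'C')

Answer: 169


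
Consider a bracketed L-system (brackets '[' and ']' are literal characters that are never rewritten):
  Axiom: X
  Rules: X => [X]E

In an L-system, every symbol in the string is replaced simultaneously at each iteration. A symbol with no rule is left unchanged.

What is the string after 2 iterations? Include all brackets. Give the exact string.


Answer: [[X]E]E

Derivation:
Step 0: X
Step 1: [X]E
Step 2: [[X]E]E


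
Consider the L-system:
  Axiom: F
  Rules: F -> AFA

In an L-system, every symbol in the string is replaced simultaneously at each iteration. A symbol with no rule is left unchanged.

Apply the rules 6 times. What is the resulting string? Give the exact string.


Answer: AAAAAAFAAAAAA

Derivation:
Step 0: F
Step 1: AFA
Step 2: AAFAA
Step 3: AAAFAAA
Step 4: AAAAFAAAA
Step 5: AAAAAFAAAAA
Step 6: AAAAAAFAAAAAA


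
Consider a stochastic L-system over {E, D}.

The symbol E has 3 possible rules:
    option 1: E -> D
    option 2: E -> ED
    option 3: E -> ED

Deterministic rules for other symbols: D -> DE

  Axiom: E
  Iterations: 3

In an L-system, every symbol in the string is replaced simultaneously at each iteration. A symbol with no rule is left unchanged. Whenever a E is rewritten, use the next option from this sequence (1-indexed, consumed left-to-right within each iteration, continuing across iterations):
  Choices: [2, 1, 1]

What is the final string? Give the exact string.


Answer: DEDED

Derivation:
Step 0: E
Step 1: ED  (used choices [2])
Step 2: DDE  (used choices [1])
Step 3: DEDED  (used choices [1])
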